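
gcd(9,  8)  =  1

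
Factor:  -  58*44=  - 2^3 * 11^1*29^1 = - 2552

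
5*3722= 18610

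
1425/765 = 95/51 = 1.86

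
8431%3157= 2117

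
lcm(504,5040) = 5040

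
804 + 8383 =9187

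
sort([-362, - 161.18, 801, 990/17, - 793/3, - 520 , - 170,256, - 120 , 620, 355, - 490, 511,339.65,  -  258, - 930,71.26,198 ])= [  -  930, - 520, - 490  , - 362, - 793/3, - 258, - 170, - 161.18,-120, 990/17, 71.26 , 198,256,339.65, 355 , 511, 620,801] 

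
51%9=6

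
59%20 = 19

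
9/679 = 9/679 = 0.01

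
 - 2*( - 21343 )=42686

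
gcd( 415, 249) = 83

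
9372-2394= 6978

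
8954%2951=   101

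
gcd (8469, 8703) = 9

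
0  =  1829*0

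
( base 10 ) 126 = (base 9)150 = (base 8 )176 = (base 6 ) 330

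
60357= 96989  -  36632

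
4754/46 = 2377/23 = 103.35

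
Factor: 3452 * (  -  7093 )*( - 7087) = 2^2*19^1 * 41^1*173^1*373^1 * 863^1  =  173525450132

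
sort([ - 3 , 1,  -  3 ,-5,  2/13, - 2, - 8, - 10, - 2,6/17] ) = [-10 ,  -  8, - 5, - 3,-3, - 2, - 2, 2/13 , 6/17,  1]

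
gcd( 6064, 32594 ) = 758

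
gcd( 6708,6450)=258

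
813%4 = 1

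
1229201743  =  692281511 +536920232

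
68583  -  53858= 14725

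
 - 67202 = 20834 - 88036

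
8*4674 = 37392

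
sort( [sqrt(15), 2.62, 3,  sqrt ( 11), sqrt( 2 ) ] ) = [sqrt ( 2),2.62,3, sqrt( 11),sqrt( 15) ] 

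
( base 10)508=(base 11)422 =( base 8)774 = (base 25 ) k8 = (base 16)1fc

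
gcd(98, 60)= 2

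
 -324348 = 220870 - 545218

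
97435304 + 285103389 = 382538693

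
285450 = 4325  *66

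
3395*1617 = 5489715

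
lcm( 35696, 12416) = 285568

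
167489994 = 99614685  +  67875309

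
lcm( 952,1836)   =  25704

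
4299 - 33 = 4266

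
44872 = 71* 632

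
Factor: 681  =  3^1*227^1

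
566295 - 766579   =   - 200284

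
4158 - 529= 3629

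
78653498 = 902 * 87199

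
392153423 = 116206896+275946527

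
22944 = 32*717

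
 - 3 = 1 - 4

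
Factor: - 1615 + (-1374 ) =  -2989 = - 7^2*61^1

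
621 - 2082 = - 1461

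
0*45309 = 0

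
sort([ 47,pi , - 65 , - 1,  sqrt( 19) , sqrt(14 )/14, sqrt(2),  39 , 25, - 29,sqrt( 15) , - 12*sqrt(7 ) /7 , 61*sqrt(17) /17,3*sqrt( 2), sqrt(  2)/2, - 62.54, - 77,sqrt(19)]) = [ - 77, - 65 , - 62.54,-29,  -  12*sqrt( 7)/7,-1, sqrt( 14) /14, sqrt( 2)/2 , sqrt(2) , pi , sqrt(15), 3 * sqrt( 2), sqrt ( 19), sqrt (19 ),61 * sqrt( 17)/17 , 25,39,47 ]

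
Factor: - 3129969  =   - 3^1 * 1043323^1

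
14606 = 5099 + 9507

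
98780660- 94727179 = 4053481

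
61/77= 61/77=0.79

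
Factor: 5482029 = 3^1 * 7^1*281^1*929^1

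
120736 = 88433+32303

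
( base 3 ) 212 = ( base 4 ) 113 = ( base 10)23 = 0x17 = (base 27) n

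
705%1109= 705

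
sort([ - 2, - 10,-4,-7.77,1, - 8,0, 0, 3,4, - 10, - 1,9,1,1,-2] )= [ - 10, - 10, - 8, - 7.77, - 4 , - 2, - 2 , - 1,0,0,1 , 1,1 , 3, 4, 9] 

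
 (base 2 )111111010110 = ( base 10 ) 4054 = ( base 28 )54M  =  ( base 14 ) 1698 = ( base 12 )241a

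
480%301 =179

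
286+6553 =6839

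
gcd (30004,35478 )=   2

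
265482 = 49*5418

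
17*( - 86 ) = - 1462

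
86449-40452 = 45997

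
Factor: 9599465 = 5^1*19^1 * 37^1* 2731^1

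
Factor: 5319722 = 2^1*2659861^1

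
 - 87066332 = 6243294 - 93309626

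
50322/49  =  50322/49 = 1026.98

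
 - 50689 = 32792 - 83481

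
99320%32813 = 881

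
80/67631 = 80/67631 = 0.00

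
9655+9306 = 18961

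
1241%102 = 17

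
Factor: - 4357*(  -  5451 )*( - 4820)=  - 2^2*3^1*5^1 * 23^1*79^1 * 241^1*4357^1 = - 114475033740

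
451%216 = 19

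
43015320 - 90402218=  - 47386898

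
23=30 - 7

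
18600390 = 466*39915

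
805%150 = 55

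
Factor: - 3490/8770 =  - 349/877=- 349^1*877^ ( - 1 ) 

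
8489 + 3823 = 12312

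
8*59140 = 473120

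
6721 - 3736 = 2985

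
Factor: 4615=5^1 * 13^1 * 71^1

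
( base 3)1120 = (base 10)42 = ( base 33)19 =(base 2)101010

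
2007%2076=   2007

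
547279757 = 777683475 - 230403718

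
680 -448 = 232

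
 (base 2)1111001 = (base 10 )121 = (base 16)79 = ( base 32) 3p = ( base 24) 51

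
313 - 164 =149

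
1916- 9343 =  - 7427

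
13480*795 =10716600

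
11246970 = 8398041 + 2848929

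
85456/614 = 139+ 55/307 = 139.18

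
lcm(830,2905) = 5810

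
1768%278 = 100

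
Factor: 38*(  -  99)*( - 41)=2^1*3^2 * 11^1*19^1* 41^1  =  154242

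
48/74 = 24/37 = 0.65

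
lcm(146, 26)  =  1898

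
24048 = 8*3006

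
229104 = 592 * 387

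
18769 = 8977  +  9792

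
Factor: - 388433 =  - 17^1*73^1*313^1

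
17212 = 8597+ 8615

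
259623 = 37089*7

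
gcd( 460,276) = 92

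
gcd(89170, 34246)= 2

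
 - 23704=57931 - 81635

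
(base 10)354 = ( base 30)bo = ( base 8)542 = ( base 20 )he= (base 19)ic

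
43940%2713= 532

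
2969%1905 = 1064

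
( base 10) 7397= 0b1110011100101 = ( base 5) 214042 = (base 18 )14eh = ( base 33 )6q5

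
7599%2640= 2319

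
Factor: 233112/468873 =88/177 =2^3*3^( - 1)*11^1 *59^( - 1)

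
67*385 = 25795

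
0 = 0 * ( - 580)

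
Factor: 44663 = 59^1*  757^1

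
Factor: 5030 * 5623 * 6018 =170211246420 = 2^2*3^1*5^1 * 17^1*59^1*503^1* 5623^1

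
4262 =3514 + 748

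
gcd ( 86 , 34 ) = 2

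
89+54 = 143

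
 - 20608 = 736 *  ( - 28 )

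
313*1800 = 563400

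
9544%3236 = 3072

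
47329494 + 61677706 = 109007200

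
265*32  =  8480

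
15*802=12030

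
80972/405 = 199 + 377/405= 199.93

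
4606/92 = 50 + 3/46 = 50.07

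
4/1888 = 1/472  =  0.00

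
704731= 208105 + 496626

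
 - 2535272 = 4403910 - 6939182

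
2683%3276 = 2683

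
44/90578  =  22/45289= 0.00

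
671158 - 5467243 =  - 4796085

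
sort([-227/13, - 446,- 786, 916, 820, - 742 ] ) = [ - 786, - 742, - 446, - 227/13, 820, 916]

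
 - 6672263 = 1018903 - 7691166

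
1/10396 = 1/10396 =0.00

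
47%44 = 3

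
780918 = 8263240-7482322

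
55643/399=139 + 26/57=139.46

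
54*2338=126252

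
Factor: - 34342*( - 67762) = 2327082604 = 2^2*7^1*11^1*17^1*223^1 *1993^1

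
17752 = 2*8876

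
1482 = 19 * 78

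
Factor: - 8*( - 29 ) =232=2^3*29^1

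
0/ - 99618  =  0/1 = -0.00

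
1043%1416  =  1043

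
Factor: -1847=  - 1847^1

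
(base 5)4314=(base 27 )lh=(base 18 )1e8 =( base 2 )1001001000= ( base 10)584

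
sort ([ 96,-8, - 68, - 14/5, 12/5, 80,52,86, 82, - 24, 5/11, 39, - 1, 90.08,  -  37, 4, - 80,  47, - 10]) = [ - 80,-68, - 37,-24,-10, - 8, - 14/5,  -  1, 5/11,12/5,4,  39,47,52,80,  82,86,90.08,96] 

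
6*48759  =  292554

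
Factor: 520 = 2^3 * 5^1*13^1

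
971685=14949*65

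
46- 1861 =- 1815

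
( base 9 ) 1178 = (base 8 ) 1561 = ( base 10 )881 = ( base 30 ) tb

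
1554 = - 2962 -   -  4516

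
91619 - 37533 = 54086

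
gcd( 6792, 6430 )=2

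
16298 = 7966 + 8332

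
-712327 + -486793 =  - 1199120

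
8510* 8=68080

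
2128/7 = 304=304.00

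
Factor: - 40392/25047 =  - 408/253=- 2^3*3^1*11^( - 1) * 17^1*23^ ( - 1)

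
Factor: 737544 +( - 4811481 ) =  - 3^1 *7^1 * 419^1 * 463^1 = -4073937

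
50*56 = 2800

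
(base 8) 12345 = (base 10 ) 5349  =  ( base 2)1010011100101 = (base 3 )21100010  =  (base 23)a2d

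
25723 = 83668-57945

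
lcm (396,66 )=396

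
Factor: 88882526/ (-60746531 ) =-2^1*151^1*2531^( - 1)*24001^( - 1)*294313^1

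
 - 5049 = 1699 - 6748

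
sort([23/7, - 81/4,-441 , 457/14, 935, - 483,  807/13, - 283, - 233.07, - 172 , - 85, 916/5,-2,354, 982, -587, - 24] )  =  [ - 587, - 483,-441, - 283 , - 233.07, - 172,  -  85, - 24,-81/4, - 2 , 23/7, 457/14 , 807/13 , 916/5 , 354, 935,982 ] 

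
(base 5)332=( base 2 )1011100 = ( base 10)92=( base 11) 84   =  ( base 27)3b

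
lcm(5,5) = 5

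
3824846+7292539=11117385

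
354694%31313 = 10251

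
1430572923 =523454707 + 907118216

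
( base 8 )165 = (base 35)3c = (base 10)117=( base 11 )A7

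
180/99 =1 + 9/11 = 1.82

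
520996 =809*644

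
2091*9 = 18819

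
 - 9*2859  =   - 25731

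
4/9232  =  1/2308 = 0.00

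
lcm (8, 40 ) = 40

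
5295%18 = 3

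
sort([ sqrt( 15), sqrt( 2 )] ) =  [ sqrt(2 ), sqrt(15)]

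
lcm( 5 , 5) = 5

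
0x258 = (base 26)N2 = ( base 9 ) 736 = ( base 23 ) 132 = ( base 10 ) 600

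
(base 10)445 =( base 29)fa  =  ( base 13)283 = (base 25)HK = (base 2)110111101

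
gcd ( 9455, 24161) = 1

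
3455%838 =103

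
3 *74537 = 223611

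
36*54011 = 1944396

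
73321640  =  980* 74818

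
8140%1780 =1020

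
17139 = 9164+7975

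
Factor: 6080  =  2^6*5^1*19^1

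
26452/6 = 13226/3 = 4408.67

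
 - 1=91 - 92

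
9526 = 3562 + 5964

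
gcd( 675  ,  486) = 27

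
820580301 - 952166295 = -131585994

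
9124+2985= 12109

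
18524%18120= 404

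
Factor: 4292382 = 2^1 * 3^1 * 715397^1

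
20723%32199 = 20723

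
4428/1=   4428 = 4428.00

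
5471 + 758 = 6229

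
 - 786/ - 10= 78 + 3/5 = 78.60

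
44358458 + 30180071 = 74538529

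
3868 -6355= - 2487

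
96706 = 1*96706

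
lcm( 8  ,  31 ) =248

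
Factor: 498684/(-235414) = -2^1*3^1*29^1*31^( - 1 )  *  1433^1*3797^( - 1) = - 249342/117707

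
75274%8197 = 1501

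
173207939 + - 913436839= - 740228900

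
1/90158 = 1/90158=0.00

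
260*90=23400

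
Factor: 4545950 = 2^1*5^2*23^1 * 59^1 * 67^1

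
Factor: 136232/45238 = 2^2*17029^1*22619^( - 1 )  =  68116/22619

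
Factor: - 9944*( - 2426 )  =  24124144= 2^4*11^1*113^1* 1213^1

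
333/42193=333/42193 = 0.01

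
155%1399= 155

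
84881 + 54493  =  139374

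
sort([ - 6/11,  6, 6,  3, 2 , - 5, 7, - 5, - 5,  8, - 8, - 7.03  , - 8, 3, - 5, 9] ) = [ - 8, - 8, - 7.03 ,-5, - 5, - 5,  -  5, - 6/11, 2,  3, 3,6,  6,  7,  8,9]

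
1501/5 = 300 + 1/5 = 300.20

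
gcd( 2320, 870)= 290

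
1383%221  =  57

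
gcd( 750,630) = 30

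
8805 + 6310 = 15115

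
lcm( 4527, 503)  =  4527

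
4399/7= 628 + 3/7 = 628.43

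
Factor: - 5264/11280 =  - 7/15 = - 3^( - 1 )*5^( - 1) * 7^1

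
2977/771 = 3+664/771 = 3.86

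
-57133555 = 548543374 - 605676929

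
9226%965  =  541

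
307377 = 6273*49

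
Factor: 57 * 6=2^1 * 3^2*19^1 = 342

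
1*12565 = 12565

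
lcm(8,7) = 56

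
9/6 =3/2 = 1.50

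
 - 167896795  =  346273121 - 514169916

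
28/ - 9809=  - 1 + 9781/9809 =- 0.00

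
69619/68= 69619/68 = 1023.81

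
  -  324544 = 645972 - 970516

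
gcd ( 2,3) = 1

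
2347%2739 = 2347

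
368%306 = 62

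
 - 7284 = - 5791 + -1493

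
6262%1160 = 462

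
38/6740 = 19/3370 =0.01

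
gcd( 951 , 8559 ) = 951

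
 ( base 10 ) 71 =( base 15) 4b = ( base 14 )51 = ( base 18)3H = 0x47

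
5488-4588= 900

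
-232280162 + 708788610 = 476508448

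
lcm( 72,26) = 936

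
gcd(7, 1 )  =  1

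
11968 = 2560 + 9408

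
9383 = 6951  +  2432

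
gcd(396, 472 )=4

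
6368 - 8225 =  -1857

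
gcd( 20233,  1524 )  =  1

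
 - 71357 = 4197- 75554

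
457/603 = 457/603 = 0.76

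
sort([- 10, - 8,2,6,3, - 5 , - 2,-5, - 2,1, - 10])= [ - 10,-10, - 8, - 5,  -  5, - 2 , - 2,1,2,3, 6]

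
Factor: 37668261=3^1*12556087^1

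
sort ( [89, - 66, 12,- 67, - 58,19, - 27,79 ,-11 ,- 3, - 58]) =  [ - 67, - 66, - 58, - 58, -27, - 11, - 3, 12, 19, 79, 89 ]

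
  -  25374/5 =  - 5075+1/5 = - 5074.80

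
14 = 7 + 7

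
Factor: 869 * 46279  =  40216451 = 11^1*79^1 * 46279^1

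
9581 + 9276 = 18857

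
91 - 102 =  - 11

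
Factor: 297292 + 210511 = 507803 = 507803^1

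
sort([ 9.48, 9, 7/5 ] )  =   [7/5,9, 9.48]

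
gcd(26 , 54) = 2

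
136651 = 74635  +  62016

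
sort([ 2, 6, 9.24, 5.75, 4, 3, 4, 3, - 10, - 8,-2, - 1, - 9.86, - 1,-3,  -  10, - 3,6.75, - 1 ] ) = [-10, - 10, - 9.86, - 8, - 3 , - 3, - 2, - 1,-1, - 1,2,3,3, 4, 4, 5.75, 6, 6.75,9.24]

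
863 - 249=614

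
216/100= 54/25 = 2.16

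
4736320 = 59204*80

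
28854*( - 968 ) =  - 27930672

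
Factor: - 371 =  - 7^1 * 53^1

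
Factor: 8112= 2^4*3^1*13^2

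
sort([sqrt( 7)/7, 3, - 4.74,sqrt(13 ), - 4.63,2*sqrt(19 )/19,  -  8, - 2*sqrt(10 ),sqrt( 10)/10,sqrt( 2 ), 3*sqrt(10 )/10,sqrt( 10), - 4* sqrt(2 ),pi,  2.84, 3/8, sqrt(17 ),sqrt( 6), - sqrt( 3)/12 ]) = [ - 8, - 2*sqrt( 10), - 4* sqrt( 2 ), - 4.74, - 4.63, - sqrt( 3)/12,sqrt(10)/10,3/8,sqrt( 7 ) /7,2  *  sqrt(19) /19,3*sqrt( 10 ) /10, sqrt( 2 ), sqrt( 6 ),2.84,3,pi,sqrt( 10),sqrt( 13), sqrt ( 17 )]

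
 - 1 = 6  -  7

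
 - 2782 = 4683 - 7465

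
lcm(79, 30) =2370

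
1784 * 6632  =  11831488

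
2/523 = 2/523 = 0.00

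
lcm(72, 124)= 2232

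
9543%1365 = 1353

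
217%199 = 18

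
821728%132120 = 29008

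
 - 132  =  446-578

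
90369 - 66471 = 23898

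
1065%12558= 1065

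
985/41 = 24 + 1/41 =24.02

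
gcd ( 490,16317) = 49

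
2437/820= 2 + 797/820 = 2.97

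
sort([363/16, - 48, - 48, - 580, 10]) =[ - 580, - 48, - 48, 10 , 363/16 ]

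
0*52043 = 0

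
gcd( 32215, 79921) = 1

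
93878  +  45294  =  139172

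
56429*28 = 1580012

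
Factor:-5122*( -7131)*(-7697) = -2^1* 3^1* 13^1* 43^1*179^1*197^1*2377^1 = -281132786454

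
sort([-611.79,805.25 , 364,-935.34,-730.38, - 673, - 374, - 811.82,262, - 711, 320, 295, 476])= [ - 935.34,-811.82,-730.38,-711,-673,  -  611.79,-374 , 262,295, 320 , 364, 476 , 805.25]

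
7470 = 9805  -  2335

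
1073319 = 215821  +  857498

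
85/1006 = 85/1006 = 0.08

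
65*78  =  5070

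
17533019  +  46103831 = 63636850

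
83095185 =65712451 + 17382734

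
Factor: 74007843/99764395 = 3^1*5^( - 1 )*7^1*13^1*37^( - 1) * 173^1*1567^1*539267^( -1)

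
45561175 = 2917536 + 42643639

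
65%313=65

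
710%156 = 86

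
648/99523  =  648/99523 = 0.01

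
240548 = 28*8591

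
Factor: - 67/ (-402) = 1/6 = 2^ ( - 1)*3^ (-1)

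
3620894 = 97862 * 37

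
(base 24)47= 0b1100111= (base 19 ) 58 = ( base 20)53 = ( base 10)103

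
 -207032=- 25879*8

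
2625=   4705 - 2080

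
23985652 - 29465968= -5480316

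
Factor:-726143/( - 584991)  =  3^( - 2)*19^( - 1 )*251^1*263^1 *311^(  -  1 ) = 66013/53181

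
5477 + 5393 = 10870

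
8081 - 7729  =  352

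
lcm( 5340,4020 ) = 357780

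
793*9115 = 7228195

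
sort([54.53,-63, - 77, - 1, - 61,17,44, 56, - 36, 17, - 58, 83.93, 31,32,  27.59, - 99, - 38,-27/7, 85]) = [  -  99, - 77, - 63,-61, - 58, - 38, - 36, - 27/7, - 1,17, 17,27.59, 31,32,44,  54.53, 56, 83.93, 85] 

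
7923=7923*1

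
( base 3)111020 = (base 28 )cl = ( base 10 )357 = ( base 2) 101100101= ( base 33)AR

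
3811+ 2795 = 6606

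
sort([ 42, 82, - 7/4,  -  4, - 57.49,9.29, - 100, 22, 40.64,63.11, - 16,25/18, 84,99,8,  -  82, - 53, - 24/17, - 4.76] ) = [ - 100, - 82, - 57.49,-53, - 16,-4.76,-4 ,  -  7/4, - 24/17,25/18,  8,9.29,22,40.64,42,63.11,82,84,99 ] 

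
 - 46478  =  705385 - 751863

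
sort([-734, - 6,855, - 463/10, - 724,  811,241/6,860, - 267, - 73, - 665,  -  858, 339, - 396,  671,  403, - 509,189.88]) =[ - 858, - 734, - 724, - 665, -509, - 396, - 267, - 73, - 463/10,-6, 241/6,189.88 , 339,403,671,811,  855, 860 ] 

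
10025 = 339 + 9686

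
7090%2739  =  1612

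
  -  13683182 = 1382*( - 9901)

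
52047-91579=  - 39532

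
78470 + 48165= 126635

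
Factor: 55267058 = 2^1*7^1  *  11^1*358877^1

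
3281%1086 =23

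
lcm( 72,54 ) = 216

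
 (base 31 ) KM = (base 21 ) 19C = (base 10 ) 642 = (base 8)1202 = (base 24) 12I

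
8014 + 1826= 9840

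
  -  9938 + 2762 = - 7176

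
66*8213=542058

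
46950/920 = 4695/92 = 51.03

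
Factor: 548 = 2^2*137^1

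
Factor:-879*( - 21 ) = 3^2*7^1*293^1  =  18459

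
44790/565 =79 + 31/113 = 79.27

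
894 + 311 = 1205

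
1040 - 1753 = -713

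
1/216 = 1/216 = 0.00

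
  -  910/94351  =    -  910/94351  =  -  0.01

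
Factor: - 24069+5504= - 5^1*47^1*79^1= -18565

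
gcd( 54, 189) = 27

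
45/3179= 45/3179 =0.01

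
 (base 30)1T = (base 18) 35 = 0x3b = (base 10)59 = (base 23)2D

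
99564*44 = 4380816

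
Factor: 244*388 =94672= 2^4*61^1 * 97^1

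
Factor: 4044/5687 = 2^2 * 3^1*11^( - 2 )*47^( - 1 )*337^1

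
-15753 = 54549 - 70302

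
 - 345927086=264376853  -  610303939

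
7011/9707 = 7011/9707 = 0.72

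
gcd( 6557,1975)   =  79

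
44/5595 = 44/5595 = 0.01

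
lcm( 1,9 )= 9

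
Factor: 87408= 2^4*3^2*607^1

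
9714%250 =214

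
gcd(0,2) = 2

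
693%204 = 81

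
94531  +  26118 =120649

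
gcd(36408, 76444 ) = 4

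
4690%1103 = 278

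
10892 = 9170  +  1722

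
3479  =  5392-1913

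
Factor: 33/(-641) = - 3^1*11^1*641^(- 1 ) 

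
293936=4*73484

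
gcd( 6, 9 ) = 3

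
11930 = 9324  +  2606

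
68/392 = 17/98 = 0.17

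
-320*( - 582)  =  186240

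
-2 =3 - 5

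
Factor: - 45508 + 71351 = 25843 = 43^1* 601^1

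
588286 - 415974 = 172312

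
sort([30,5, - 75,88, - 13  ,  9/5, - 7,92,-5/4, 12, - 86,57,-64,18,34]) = [- 86, - 75, - 64, - 13, - 7, - 5/4, 9/5, 5,12,18,30,34,57,  88, 92]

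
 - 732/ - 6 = 122 + 0/1 = 122.00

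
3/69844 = 3/69844 = 0.00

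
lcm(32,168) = 672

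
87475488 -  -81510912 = 168986400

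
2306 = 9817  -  7511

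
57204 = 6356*9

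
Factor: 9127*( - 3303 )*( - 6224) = 187631697744 = 2^4*3^2*367^1*389^1 * 9127^1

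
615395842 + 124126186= 739522028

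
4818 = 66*73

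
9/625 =9/625 = 0.01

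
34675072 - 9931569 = 24743503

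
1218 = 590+628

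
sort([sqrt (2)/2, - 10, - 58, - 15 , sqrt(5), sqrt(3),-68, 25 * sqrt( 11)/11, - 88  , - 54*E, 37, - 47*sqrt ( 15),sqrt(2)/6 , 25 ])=[  -  47*sqrt( 15 ) , - 54*E , - 88, - 68 , -58, - 15, - 10, sqrt( 2 ) /6, sqrt(2)/2, sqrt(3),sqrt(5 ), 25 * sqrt( 11)/11 , 25,37 ] 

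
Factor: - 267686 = -2^1*133843^1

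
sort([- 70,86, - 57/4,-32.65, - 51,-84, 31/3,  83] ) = [ -84,-70, - 51,-32.65, - 57/4, 31/3, 83,86]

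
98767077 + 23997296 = 122764373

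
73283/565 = 73283/565 = 129.70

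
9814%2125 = 1314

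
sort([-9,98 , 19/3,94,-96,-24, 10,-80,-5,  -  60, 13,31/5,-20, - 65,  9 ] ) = [ - 96, - 80, - 65, - 60,-24, - 20, - 9, - 5, 31/5, 19/3, 9,10,13, 94,98] 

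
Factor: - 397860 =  - 2^2*3^1*5^1*19^1 * 349^1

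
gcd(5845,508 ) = 1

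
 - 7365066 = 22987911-30352977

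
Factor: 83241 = 3^3*3083^1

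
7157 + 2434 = 9591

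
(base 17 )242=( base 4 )22020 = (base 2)1010001000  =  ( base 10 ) 648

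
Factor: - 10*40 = - 2^4*5^2 = - 400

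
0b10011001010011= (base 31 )a6f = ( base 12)5817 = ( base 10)9811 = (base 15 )2D91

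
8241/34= 242+ 13/34 = 242.38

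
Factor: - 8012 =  - 2^2*2003^1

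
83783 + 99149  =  182932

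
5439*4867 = 26471613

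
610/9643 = 610/9643 =0.06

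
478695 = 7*68385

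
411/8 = 411/8 = 51.38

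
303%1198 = 303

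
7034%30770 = 7034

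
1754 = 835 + 919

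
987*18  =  17766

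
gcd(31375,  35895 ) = 5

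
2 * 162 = 324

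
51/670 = 51/670 =0.08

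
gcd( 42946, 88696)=2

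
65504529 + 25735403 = 91239932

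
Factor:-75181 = -75181^1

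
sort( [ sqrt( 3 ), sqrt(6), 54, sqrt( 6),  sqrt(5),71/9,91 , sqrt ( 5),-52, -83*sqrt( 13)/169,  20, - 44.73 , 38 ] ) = [ - 52, - 44.73,-83*sqrt(13) /169,sqrt( 3 ),sqrt(5),  sqrt(5 ),sqrt( 6),sqrt( 6 ),  71/9,20,38 , 54, 91 ] 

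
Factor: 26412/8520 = 2^( - 1 )*5^(-1)*31^1 = 31/10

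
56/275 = 56/275= 0.20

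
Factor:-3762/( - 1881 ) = 2 = 2^1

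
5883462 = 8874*663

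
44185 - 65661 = - 21476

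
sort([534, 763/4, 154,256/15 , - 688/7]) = [ -688/7,256/15,154, 763/4,534 ] 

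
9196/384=23 + 91/96= 23.95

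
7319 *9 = 65871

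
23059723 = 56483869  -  33424146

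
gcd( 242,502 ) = 2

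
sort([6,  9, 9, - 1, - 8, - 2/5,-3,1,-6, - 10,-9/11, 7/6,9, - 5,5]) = [ - 10,-8, - 6,- 5, - 3, - 1,-9/11 ,-2/5,1,7/6,5,6,9, 9,9]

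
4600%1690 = 1220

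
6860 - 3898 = 2962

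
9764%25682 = 9764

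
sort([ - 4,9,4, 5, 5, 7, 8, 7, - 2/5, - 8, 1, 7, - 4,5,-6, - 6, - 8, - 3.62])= [ - 8, - 8,-6, - 6, - 4, - 4,-3.62, - 2/5,1,4, 5, 5, 5,7,  7, 7 , 8 , 9 ] 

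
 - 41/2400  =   - 41/2400 = - 0.02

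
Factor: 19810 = 2^1 * 5^1*7^1*283^1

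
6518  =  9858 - 3340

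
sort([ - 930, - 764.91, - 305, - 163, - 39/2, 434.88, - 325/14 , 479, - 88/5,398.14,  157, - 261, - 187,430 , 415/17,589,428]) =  [ - 930, - 764.91, - 305, - 261, - 187 ,- 163, - 325/14, - 39/2, - 88/5, 415/17,  157, 398.14, 428, 430, 434.88, 479,589 ]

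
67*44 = 2948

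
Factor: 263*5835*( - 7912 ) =-12141794760 = - 2^3*3^1*5^1*23^1*43^1*263^1*389^1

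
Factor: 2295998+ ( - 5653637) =- 3357639=-3^3*37^1*3361^1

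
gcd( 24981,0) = 24981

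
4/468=1/117 = 0.01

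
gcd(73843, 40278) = 6713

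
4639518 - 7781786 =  - 3142268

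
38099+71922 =110021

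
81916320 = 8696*9420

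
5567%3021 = 2546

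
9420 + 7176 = 16596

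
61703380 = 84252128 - 22548748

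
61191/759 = 20397/253 = 80.62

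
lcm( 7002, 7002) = 7002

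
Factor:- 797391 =- 3^3*7^1*4219^1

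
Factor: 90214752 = 2^5 * 3^1 * 939737^1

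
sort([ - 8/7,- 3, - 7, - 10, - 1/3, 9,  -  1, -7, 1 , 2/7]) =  [ - 10,  -  7,-7, - 3, - 8/7,-1, - 1/3, 2/7, 1, 9]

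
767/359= 2+49/359 = 2.14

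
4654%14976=4654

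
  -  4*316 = - 1264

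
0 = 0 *828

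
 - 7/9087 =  - 7/9087 = -0.00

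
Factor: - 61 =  - 61^1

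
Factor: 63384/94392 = 139/207 = 3^(-2 ) *23^(-1 )*139^1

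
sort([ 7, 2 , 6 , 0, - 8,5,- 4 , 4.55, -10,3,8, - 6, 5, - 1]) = [ - 10,- 8, - 6, - 4, - 1,0, 2, 3,4.55, 5, 5, 6, 7, 8]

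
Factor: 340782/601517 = 2^1*3^1*7^(  -  1)*13^1*17^1*257^1*85931^(-1 )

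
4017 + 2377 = 6394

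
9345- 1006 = 8339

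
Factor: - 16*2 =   -  2^5 = -32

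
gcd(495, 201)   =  3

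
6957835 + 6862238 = 13820073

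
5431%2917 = 2514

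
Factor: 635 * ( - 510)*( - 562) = 182003700 =2^2*3^1* 5^2*17^1  *  127^1*281^1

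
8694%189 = 0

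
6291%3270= 3021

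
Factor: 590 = 2^1*5^1*59^1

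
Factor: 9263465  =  5^1*47^1*39419^1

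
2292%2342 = 2292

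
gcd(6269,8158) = 1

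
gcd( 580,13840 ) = 20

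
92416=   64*1444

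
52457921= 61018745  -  8560824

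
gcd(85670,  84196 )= 2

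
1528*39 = 59592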